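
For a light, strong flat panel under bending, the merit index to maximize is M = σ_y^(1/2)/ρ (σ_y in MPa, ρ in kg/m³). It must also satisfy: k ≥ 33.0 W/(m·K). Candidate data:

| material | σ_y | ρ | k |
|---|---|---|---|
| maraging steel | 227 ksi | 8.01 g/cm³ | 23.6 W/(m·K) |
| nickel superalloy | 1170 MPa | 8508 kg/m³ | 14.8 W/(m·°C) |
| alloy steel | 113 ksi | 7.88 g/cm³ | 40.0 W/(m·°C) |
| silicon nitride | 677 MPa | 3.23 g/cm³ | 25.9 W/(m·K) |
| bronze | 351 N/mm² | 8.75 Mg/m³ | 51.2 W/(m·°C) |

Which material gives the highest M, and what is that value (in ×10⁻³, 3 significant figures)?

alloy steel, M = 3.54×10⁻³

Screen on constraints: k ≥ 33.0 W/(m·K). Survivors: alloy steel, bronze.
After converting to SI:
  alloy steel: σ_y = 779.1 MPa, ρ = 7880 kg/m³
  bronze: σ_y = 351.0 MPa, ρ = 8750 kg/m³
  alloy steel: M = 3.54×10⁻³
  bronze: M = 2.14×10⁻³
Alloy steel has the largest M.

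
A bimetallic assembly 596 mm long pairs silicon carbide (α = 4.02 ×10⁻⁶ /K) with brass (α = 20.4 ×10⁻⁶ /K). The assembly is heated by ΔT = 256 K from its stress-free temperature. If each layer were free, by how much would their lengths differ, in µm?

Δα = |4.02 − 20.4|×10⁻⁶/K = 16.4×10⁻⁶/K.
ΔL_mismatch = Δα·L·ΔT = 16.4×10⁻⁶ × 596.0 mm × 256.0 K = 2500 µm.

2500 µm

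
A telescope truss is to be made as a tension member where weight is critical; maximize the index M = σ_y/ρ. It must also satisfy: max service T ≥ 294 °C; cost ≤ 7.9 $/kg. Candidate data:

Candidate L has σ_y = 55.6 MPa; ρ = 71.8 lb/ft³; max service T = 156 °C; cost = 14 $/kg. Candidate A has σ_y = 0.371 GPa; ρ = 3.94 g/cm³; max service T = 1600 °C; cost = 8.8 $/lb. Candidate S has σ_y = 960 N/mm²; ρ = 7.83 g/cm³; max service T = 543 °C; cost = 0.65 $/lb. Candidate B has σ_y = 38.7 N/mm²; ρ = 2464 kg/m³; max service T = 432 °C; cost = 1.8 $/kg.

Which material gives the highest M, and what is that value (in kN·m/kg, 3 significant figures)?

candidate S, M = 123 kN·m/kg

Screen on constraints: max service T ≥ 294 °C; cost ≤ 7.9 $/kg. Survivors: candidate S, candidate B.
Normalizing units and computing the index:
  candidate S: σ_y = 960.0 MPa, ρ = 7830 kg/m³
  candidate B: σ_y = 38.70 MPa, ρ = 2464 kg/m³
  candidate S: M = 123 kN·m/kg
  candidate B: M = 15.7 kN·m/kg
Candidate S has the largest M.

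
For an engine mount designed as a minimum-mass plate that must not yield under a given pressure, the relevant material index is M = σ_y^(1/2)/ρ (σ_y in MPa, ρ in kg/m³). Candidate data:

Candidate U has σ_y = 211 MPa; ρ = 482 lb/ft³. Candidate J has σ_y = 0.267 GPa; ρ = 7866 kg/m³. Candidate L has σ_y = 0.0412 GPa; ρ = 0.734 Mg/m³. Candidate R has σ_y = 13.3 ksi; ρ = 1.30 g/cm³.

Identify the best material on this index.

Normalizing units and computing the index:
  candidate U: σ_y = 211.0 MPa, ρ = 7721 kg/m³
  candidate J: σ_y = 267.0 MPa, ρ = 7866 kg/m³
  candidate L: σ_y = 41.20 MPa, ρ = 734.0 kg/m³
  candidate R: σ_y = 91.70 MPa, ρ = 1300 kg/m³
  candidate L: M = 8.74×10⁻³
  candidate R: M = 7.37×10⁻³
  candidate J: M = 2.08×10⁻³
  candidate U: M = 1.88×10⁻³
Highest index: candidate L.

candidate L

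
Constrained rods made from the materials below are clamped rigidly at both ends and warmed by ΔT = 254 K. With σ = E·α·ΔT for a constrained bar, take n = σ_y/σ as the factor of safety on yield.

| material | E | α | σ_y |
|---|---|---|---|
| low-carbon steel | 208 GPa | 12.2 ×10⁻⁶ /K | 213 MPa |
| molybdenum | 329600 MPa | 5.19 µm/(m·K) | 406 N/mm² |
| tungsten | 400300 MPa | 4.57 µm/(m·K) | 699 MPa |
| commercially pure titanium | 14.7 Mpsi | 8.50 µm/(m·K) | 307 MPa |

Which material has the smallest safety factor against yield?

Per material, after unit conversion:
  low-carbon steel: E = 208.0, α = 12.2, σ_y = 213.0 → σ = 645 MPa, n = 0.330
  molybdenum: E = 329.6, α = 5.19, σ_y = 406.0 → σ = 434 MPa, n = 0.934
  tungsten: E = 400.3, α = 4.57, σ_y = 699.0 → σ = 465 MPa, n = 1.50
  commercially pure titanium: E = 101.4, α = 8.50, σ_y = 307.0 → σ = 219 MPa, n = 1.40
Low-carbon steel has the lowest safety factor, n = 0.330.

low-carbon steel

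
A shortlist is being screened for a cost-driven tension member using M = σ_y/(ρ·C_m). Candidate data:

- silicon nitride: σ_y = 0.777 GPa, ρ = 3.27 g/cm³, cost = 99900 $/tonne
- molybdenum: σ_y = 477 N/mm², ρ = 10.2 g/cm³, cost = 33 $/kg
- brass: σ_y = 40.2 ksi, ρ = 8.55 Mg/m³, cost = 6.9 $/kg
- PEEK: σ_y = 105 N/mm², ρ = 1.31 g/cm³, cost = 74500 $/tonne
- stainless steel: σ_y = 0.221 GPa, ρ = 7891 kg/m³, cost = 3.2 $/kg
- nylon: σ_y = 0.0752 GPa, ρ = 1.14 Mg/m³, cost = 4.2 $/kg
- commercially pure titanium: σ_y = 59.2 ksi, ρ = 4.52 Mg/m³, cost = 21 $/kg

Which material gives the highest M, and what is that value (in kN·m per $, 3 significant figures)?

Normalizing units and computing the index:
  silicon nitride: σ_y = 777.0 MPa, ρ = 3270 kg/m³, cost = 99.90 $/kg
  molybdenum: σ_y = 477.0 MPa, ρ = 10200 kg/m³, cost = 33.00 $/kg
  brass: σ_y = 277.2 MPa, ρ = 8550 kg/m³, cost = 6.900 $/kg
  PEEK: σ_y = 105.0 MPa, ρ = 1310 kg/m³, cost = 74.50 $/kg
  stainless steel: σ_y = 221.0 MPa, ρ = 7891 kg/m³, cost = 3.200 $/kg
  nylon: σ_y = 75.20 MPa, ρ = 1140 kg/m³, cost = 4.200 $/kg
  commercially pure titanium: σ_y = 408.2 MPa, ρ = 4520 kg/m³, cost = 21.00 $/kg
  nylon: M = 15.7 kN·m per $
  stainless steel: M = 8.75 kN·m per $
  brass: M = 4.70 kN·m per $
  commercially pure titanium: M = 4.30 kN·m per $
  silicon nitride: M = 2.38 kN·m per $
  molybdenum: M = 1.42 kN·m per $
  PEEK: M = 1.08 kN·m per $
Nylon ranks first.

nylon, M = 15.7 kN·m per $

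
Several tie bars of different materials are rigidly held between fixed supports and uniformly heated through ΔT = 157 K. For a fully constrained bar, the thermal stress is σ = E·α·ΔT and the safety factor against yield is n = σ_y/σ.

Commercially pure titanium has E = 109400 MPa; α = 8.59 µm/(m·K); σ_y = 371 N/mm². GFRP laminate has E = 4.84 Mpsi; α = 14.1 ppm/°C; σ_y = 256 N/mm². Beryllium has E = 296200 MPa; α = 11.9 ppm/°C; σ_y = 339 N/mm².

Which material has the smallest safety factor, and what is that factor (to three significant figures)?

beryllium, n = 0.613

Converting E to GPa, α to ×10⁻⁶/K, σ_y to MPa, then σ and n for each:
  commercially pure titanium: E = 109.4, α = 8.59, σ_y = 371.0 → σ = 148 MPa, n = 2.51
  GFRP laminate: E = 33.37, α = 14.1, σ_y = 256.0 → σ = 73.9 MPa, n = 3.47
  beryllium: E = 296.2, α = 11.9, σ_y = 339.0 → σ = 553 MPa, n = 0.613
The minimum is beryllium at n = 0.613.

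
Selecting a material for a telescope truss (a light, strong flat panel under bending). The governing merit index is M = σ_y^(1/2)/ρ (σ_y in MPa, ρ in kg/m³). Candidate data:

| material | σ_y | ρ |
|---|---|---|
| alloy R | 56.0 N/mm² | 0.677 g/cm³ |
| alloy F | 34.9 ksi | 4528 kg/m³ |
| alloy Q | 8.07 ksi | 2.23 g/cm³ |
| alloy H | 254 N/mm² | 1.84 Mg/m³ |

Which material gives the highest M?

alloy R

Putting every candidate on a common basis:
  alloy R: σ_y = 56.00 MPa, ρ = 677.0 kg/m³
  alloy F: σ_y = 240.6 MPa, ρ = 4528 kg/m³
  alloy Q: σ_y = 55.64 MPa, ρ = 2230 kg/m³
  alloy H: σ_y = 254.0 MPa, ρ = 1840 kg/m³
  alloy R: M = 11.1×10⁻³
  alloy H: M = 8.66×10⁻³
  alloy F: M = 3.43×10⁻³
  alloy Q: M = 3.34×10⁻³
Alloy R has the largest M.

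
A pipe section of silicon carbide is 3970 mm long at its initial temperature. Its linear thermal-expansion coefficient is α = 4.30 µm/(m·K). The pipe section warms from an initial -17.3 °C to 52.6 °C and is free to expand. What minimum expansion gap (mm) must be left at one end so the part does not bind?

ΔT = 52.6 − (-17.3) = 69.90 K.
ΔL = α·L₀·ΔT = 4.30×10⁻⁶ × 3970 mm × 69.90 K = 1.19 mm.

1.19 mm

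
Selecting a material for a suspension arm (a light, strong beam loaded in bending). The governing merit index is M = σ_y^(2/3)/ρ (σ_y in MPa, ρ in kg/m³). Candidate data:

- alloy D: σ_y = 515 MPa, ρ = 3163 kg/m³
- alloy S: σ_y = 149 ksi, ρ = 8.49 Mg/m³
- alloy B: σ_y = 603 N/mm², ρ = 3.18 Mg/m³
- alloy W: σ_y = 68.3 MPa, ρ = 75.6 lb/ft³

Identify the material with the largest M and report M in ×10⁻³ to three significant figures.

After converting to SI:
  alloy D: σ_y = 515.0 MPa, ρ = 3163 kg/m³
  alloy S: σ_y = 1027 MPa, ρ = 8490 kg/m³
  alloy B: σ_y = 603.0 MPa, ρ = 3180 kg/m³
  alloy W: σ_y = 68.30 MPa, ρ = 1211 kg/m³
  alloy B: M = 22.4×10⁻³
  alloy D: M = 20.3×10⁻³
  alloy W: M = 13.8×10⁻³
  alloy S: M = 12.0×10⁻³
The maximum is for alloy B.

alloy B, M = 22.4×10⁻³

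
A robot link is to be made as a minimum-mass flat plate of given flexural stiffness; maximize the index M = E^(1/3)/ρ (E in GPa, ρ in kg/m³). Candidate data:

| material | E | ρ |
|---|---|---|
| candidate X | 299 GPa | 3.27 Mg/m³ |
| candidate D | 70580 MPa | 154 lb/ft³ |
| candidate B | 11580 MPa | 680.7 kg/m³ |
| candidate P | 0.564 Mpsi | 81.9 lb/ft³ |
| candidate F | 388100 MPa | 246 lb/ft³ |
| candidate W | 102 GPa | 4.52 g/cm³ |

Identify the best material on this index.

candidate B

In SI units:
  candidate X: E = 299.0 GPa, ρ = 3270 kg/m³
  candidate D: E = 70.58 GPa, ρ = 2467 kg/m³
  candidate B: E = 11.58 GPa, ρ = 680.7 kg/m³
  candidate P: E = 3.889 GPa, ρ = 1312 kg/m³
  candidate F: E = 388.1 GPa, ρ = 3941 kg/m³
  candidate W: E = 102.0 GPa, ρ = 4520 kg/m³
  candidate B: M = 3.32×10⁻³
  candidate X: M = 2.04×10⁻³
  candidate F: M = 1.85×10⁻³
  candidate D: M = 1.68×10⁻³
  candidate P: M = 1.20×10⁻³
  candidate W: M = 1.03×10⁻³
The maximum is for candidate B.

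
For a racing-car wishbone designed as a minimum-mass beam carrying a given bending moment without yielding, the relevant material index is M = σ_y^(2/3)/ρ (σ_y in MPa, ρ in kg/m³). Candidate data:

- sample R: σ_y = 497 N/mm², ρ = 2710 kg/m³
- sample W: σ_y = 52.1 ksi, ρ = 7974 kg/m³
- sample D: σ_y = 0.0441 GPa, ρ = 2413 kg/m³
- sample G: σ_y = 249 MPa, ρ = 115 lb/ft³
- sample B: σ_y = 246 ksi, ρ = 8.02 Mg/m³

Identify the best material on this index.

sample R

Normalizing units and computing the index:
  sample R: σ_y = 497.0 MPa, ρ = 2710 kg/m³
  sample W: σ_y = 359.2 MPa, ρ = 7974 kg/m³
  sample D: σ_y = 44.10 MPa, ρ = 2413 kg/m³
  sample G: σ_y = 249.0 MPa, ρ = 1842 kg/m³
  sample B: σ_y = 1696 MPa, ρ = 8020 kg/m³
  sample R: M = 23.2×10⁻³
  sample G: M = 21.5×10⁻³
  sample B: M = 17.7×10⁻³
  sample W: M = 6.34×10⁻³
  sample D: M = 5.17×10⁻³
Sample R ranks first.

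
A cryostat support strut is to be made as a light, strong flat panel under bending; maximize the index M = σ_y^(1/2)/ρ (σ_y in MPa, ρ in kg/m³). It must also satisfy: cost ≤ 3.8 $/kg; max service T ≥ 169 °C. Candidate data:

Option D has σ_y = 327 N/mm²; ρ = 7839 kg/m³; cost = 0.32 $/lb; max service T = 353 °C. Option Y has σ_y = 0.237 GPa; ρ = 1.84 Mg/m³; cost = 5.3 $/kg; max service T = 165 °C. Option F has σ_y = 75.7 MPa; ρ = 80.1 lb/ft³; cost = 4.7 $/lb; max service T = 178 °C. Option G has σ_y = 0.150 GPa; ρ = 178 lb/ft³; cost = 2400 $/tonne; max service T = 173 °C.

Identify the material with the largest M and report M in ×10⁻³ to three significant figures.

option G, M = 4.30×10⁻³

Screen on constraints: cost ≤ 3.8 $/kg; max service T ≥ 169 °C. Survivors: option D, option G.
Putting every candidate on a common basis:
  option D: σ_y = 327.0 MPa, ρ = 7839 kg/m³
  option G: σ_y = 150.0 MPa, ρ = 2851 kg/m³
  option G: M = 4.30×10⁻³
  option D: M = 2.31×10⁻³
Highest index: option G.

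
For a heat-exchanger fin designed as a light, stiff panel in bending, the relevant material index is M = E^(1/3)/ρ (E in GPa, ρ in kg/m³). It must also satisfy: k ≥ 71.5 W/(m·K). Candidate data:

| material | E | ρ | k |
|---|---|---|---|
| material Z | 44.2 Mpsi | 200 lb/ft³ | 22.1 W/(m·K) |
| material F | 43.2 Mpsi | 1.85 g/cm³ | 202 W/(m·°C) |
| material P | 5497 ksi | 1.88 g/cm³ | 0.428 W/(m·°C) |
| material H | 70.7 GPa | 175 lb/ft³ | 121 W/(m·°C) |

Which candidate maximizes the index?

Screen on constraints: k ≥ 71.5 W/(m·K). Survivors: material F, material H.
Normalizing units and computing the index:
  material F: E = 297.9 GPa, ρ = 1850 kg/m³
  material H: E = 70.70 GPa, ρ = 2803 kg/m³
  material F: M = 3.61×10⁻³
  material H: M = 1.48×10⁻³
Material F has the largest M.

material F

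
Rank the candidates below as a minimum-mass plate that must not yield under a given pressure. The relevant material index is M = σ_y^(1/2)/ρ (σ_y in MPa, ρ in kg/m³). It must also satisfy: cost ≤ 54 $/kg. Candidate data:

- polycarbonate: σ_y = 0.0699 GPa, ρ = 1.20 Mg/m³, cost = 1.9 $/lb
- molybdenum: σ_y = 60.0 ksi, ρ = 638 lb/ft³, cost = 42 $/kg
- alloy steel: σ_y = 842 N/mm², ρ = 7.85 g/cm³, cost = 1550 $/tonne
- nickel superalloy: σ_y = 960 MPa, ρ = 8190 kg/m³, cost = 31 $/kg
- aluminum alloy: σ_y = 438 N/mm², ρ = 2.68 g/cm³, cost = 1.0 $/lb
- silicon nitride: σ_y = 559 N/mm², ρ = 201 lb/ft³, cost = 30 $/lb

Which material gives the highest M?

Screen on constraints: cost ≤ 54 $/kg. Survivors: polycarbonate, molybdenum, alloy steel, nickel superalloy, aluminum alloy.
After converting to SI:
  polycarbonate: σ_y = 69.90 MPa, ρ = 1200 kg/m³
  molybdenum: σ_y = 413.7 MPa, ρ = 10220 kg/m³
  alloy steel: σ_y = 842.0 MPa, ρ = 7850 kg/m³
  nickel superalloy: σ_y = 960.0 MPa, ρ = 8190 kg/m³
  aluminum alloy: σ_y = 438.0 MPa, ρ = 2680 kg/m³
  aluminum alloy: M = 7.81×10⁻³
  polycarbonate: M = 6.97×10⁻³
  nickel superalloy: M = 3.78×10⁻³
  alloy steel: M = 3.70×10⁻³
  molybdenum: M = 1.99×10⁻³
Aluminum alloy has the largest M.

aluminum alloy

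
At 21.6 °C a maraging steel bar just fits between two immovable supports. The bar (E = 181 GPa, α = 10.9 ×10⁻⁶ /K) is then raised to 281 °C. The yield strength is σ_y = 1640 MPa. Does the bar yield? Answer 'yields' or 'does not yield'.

ΔT = 259.4 K. Constrained thermal stress σ = E·α·ΔT = 181.0×10³ MPa × 10.9×10⁻⁶ × 259.4 = 512 MPa (compressive).
Compare to σ_y = 1640 MPa: σ < σ_y, so it does not yield.

does not yield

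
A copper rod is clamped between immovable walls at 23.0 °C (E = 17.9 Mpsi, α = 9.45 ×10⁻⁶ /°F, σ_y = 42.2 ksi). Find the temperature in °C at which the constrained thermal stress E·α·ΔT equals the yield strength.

E = 17.9 Mpsi = 123.4 GPa.
α = 9.45×10⁻⁶/°F × 9/5 = 17.0×10⁻⁶/K.
σ_y = 42.2 ksi = 291.0 MPa.
E·α·ΔT = 291.0 MPa ⇒ ΔT = 291.0 / (123.4×10³ × 17.0×10⁻⁶) = 138.6 K.
T = 23.0 + 138.6 = 161.6 °C.

162 °C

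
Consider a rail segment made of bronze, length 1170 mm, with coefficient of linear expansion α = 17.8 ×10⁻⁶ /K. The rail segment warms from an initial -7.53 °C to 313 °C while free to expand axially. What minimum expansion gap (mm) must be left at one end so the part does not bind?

ΔT = 313 − (-7.53) = 320.5 K.
ΔL = α·L₀·ΔT = 17.8×10⁻⁶ × 1170 mm × 320.5 K = 6.68 mm.

6.68 mm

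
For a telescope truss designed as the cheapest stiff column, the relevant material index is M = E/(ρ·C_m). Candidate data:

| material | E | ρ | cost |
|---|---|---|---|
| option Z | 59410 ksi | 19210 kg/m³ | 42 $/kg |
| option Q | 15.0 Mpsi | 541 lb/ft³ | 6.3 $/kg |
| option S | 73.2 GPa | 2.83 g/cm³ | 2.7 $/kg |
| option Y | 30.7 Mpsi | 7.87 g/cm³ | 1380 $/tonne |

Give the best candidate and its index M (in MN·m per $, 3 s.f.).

option Y, M = 19.5 MN·m per $

Putting every candidate on a common basis:
  option Z: E = 409.6 GPa, ρ = 19210 kg/m³, cost = 42.00 $/kg
  option Q: E = 103.4 GPa, ρ = 8666 kg/m³, cost = 6.300 $/kg
  option S: E = 73.20 GPa, ρ = 2830 kg/m³, cost = 2.700 $/kg
  option Y: E = 211.7 GPa, ρ = 7870 kg/m³, cost = 1.380 $/kg
  option Y: M = 19.5 MN·m per $
  option S: M = 9.58 MN·m per $
  option Q: M = 1.89 MN·m per $
  option Z: M = 0.508 MN·m per $
The maximum is for option Y.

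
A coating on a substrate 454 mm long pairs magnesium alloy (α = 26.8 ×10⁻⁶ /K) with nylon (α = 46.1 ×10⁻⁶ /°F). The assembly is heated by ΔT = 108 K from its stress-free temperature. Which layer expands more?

nylon: α = 46.1×10⁻⁶/°F × 9/5 = 83.0×10⁻⁶/K.
α(magnesium alloy) = 26.8×10⁻⁶/K vs α(nylon) = 83.0×10⁻⁶/K.
Higher α expands more for the same ΔT: nylon.

nylon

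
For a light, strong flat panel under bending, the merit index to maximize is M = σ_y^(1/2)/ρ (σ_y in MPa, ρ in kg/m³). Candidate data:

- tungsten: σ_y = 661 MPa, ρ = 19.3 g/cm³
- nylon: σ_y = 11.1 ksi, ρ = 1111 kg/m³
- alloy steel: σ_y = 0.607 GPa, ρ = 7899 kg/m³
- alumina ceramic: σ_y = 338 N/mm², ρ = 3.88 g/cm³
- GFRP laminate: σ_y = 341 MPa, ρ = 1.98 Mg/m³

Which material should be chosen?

GFRP laminate

Convert each candidate to consistent units, then evaluate M:
  tungsten: σ_y = 661.0 MPa, ρ = 19300 kg/m³
  nylon: σ_y = 76.53 MPa, ρ = 1111 kg/m³
  alloy steel: σ_y = 607.0 MPa, ρ = 7899 kg/m³
  alumina ceramic: σ_y = 338.0 MPa, ρ = 3880 kg/m³
  GFRP laminate: σ_y = 341.0 MPa, ρ = 1980 kg/m³
  GFRP laminate: M = 9.33×10⁻³
  nylon: M = 7.87×10⁻³
  alumina ceramic: M = 4.74×10⁻³
  alloy steel: M = 3.12×10⁻³
  tungsten: M = 1.33×10⁻³
GFRP laminate ranks first.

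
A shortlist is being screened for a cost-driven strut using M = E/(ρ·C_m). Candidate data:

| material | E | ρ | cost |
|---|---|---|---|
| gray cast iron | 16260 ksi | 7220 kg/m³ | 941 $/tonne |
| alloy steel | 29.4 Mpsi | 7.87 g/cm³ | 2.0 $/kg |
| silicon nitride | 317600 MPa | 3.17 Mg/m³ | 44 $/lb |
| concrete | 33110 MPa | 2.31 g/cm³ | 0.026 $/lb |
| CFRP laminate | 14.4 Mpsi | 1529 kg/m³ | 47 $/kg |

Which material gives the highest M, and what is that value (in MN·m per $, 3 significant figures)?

Putting every candidate on a common basis:
  gray cast iron: E = 112.1 GPa, ρ = 7220 kg/m³, cost = 0.9410 $/kg
  alloy steel: E = 202.7 GPa, ρ = 7870 kg/m³, cost = 2.000 $/kg
  silicon nitride: E = 317.6 GPa, ρ = 3170 kg/m³, cost = 97.00 $/kg
  concrete: E = 33.11 GPa, ρ = 2310 kg/m³, cost = 0.05732 $/kg
  CFRP laminate: E = 99.28 GPa, ρ = 1529 kg/m³, cost = 47.00 $/kg
  concrete: M = 250 MN·m per $
  gray cast iron: M = 16.5 MN·m per $
  alloy steel: M = 12.9 MN·m per $
  CFRP laminate: M = 1.38 MN·m per $
  silicon nitride: M = 1.03 MN·m per $
The maximum is for concrete.

concrete, M = 250 MN·m per $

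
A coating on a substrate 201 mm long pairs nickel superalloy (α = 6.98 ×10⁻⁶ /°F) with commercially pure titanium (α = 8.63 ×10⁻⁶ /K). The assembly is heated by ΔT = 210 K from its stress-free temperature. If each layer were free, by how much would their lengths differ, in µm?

166 µm

nickel superalloy: α = 6.98×10⁻⁶/°F × 9/5 = 12.6×10⁻⁶/K.
Δα = |12.6 − 8.63|×10⁻⁶/K = 3.93×10⁻⁶/K.
ΔL_mismatch = Δα·L·ΔT = 3.93×10⁻⁶ × 201.0 mm × 210.0 K = 166 µm.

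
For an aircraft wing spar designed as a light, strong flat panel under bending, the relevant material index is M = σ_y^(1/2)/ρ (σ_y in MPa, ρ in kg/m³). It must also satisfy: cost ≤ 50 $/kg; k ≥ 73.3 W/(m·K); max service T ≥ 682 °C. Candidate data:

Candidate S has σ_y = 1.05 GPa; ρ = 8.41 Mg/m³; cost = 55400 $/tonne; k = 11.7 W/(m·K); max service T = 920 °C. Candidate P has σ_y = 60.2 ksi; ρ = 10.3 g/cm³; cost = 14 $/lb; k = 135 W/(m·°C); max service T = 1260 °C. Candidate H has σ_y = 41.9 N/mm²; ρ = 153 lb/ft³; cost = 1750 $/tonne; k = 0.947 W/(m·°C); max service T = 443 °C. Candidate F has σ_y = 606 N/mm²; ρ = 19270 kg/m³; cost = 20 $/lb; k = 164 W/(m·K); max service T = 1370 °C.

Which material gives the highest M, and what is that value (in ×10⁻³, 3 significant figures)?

Screen on constraints: cost ≤ 50 $/kg; k ≥ 73.3 W/(m·K); max service T ≥ 682 °C. Survivors: candidate P, candidate F.
Convert each candidate to consistent units, then evaluate M:
  candidate P: σ_y = 415.1 MPa, ρ = 10300 kg/m³
  candidate F: σ_y = 606.0 MPa, ρ = 19270 kg/m³
  candidate P: M = 1.98×10⁻³
  candidate F: M = 1.28×10⁻³
Candidate P has the largest M.

candidate P, M = 1.98×10⁻³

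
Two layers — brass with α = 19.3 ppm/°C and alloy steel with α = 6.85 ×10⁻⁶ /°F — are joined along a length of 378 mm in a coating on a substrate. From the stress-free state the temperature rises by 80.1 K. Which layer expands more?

brass

alloy steel: α = 6.85×10⁻⁶/°F × 9/5 = 12.3×10⁻⁶/K.
α(brass) = 19.3×10⁻⁶/K vs α(alloy steel) = 12.3×10⁻⁶/K.
Higher α expands more for the same ΔT: brass.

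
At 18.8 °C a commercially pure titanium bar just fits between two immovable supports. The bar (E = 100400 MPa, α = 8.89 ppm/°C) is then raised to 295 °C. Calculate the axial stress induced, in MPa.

E = 100400 MPa = 100.4 GPa.
ΔT = 276.2 K. Constrained thermal stress σ = E·α·ΔT = 100.4×10³ MPa × 8.89×10⁻⁶ × 276.2 = 247 MPa (compressive).

247 MPa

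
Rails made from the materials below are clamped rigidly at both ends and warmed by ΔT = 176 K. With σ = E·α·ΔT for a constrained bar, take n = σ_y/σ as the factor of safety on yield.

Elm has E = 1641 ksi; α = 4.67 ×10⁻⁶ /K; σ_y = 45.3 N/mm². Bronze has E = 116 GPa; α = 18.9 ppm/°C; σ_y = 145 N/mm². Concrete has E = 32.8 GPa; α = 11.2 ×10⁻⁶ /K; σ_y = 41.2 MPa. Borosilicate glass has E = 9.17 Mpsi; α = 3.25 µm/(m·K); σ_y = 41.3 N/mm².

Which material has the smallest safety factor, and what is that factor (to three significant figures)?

In consistent units (E in GPa, α in ×10⁻⁶/K, σ_y in MPa):
  elm: E = 11.31, α = 4.67, σ_y = 45.30 → σ = 9.30 MPa, n = 4.87
  bronze: E = 116.0, α = 18.9, σ_y = 145.0 → σ = 386 MPa, n = 0.376
  concrete: E = 32.80, α = 11.2, σ_y = 41.20 → σ = 64.7 MPa, n = 0.637
  borosilicate glass: E = 63.22, α = 3.25, σ_y = 41.30 → σ = 36.2 MPa, n = 1.14
Smallest n: bronze with n = 0.376.

bronze, n = 0.376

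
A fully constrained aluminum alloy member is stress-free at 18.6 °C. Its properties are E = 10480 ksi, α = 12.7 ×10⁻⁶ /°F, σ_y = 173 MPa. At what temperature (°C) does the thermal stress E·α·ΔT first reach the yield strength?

123 °C

E = 10480 ksi = 72.26 GPa.
α = 12.7×10⁻⁶/°F × 9/5 = 22.9×10⁻⁶/K.
E·α·ΔT = 173.0 MPa ⇒ ΔT = 173.0 / (72.26×10³ × 22.9×10⁻⁶) = 104.7 K.
T = 18.6 + 104.7 = 123.3 °C.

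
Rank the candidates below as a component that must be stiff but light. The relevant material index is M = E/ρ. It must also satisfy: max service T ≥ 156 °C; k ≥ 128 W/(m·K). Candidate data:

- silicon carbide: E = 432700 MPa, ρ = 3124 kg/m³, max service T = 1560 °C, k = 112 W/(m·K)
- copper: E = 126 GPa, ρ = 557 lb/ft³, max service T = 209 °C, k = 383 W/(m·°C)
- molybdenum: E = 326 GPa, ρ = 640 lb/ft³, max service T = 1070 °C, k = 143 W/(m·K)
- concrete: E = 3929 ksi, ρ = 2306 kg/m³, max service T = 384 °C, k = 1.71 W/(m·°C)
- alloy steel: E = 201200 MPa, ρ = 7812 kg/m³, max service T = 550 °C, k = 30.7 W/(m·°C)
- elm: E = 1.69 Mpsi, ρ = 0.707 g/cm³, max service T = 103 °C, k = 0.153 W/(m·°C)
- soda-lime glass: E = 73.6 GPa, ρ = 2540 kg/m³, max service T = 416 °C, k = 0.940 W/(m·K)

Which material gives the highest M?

Screen on constraints: max service T ≥ 156 °C; k ≥ 128 W/(m·K). Survivors: copper, molybdenum.
Normalizing units and computing the index:
  copper: E = 126.0 GPa, ρ = 8922 kg/m³
  molybdenum: E = 326.0 GPa, ρ = 10250 kg/m³
  molybdenum: M = 31.8 MN·m/kg
  copper: M = 14.1 MN·m/kg
The maximum is for molybdenum.

molybdenum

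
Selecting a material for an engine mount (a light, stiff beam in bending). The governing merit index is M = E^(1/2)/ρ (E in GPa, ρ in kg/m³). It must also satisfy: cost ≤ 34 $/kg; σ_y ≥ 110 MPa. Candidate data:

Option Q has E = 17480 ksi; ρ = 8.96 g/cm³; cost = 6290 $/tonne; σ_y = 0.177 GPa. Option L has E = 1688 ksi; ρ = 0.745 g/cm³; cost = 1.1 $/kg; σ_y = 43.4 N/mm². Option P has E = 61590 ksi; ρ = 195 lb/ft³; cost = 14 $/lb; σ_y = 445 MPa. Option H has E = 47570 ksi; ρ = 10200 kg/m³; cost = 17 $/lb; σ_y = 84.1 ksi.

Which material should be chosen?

Screen on constraints: cost ≤ 34 $/kg; σ_y ≥ 110 MPa. Survivors: option Q, option P.
After converting to SI:
  option Q: E = 120.5 GPa, ρ = 8960 kg/m³
  option P: E = 424.6 GPa, ρ = 3124 kg/m³
  option P: M = 6.60×10⁻³
  option Q: M = 1.23×10⁻³
Option P ranks first.

option P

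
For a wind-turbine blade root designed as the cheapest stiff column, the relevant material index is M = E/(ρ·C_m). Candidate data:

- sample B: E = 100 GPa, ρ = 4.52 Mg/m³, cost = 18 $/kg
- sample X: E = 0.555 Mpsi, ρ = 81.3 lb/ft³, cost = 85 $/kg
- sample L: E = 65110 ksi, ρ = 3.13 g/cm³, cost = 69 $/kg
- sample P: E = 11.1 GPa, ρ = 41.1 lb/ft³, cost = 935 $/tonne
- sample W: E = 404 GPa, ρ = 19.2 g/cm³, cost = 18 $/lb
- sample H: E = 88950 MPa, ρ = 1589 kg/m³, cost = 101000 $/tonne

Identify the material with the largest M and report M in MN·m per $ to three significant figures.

sample P, M = 18.0 MN·m per $

After converting to SI:
  sample B: E = 100.0 GPa, ρ = 4520 kg/m³, cost = 18.00 $/kg
  sample X: E = 3.827 GPa, ρ = 1302 kg/m³, cost = 85.00 $/kg
  sample L: E = 448.9 GPa, ρ = 3130 kg/m³, cost = 69.00 $/kg
  sample P: E = 11.10 GPa, ρ = 658.4 kg/m³, cost = 0.9350 $/kg
  sample W: E = 404.0 GPa, ρ = 19200 kg/m³, cost = 39.68 $/kg
  sample H: E = 88.95 GPa, ρ = 1589 kg/m³, cost = 101.0 $/kg
  sample P: M = 18.0 MN·m per $
  sample L: M = 2.08 MN·m per $
  sample B: M = 1.23 MN·m per $
  sample H: M = 0.554 MN·m per $
  sample W: M = 0.530 MN·m per $
  sample X: M = 0.0346 MN·m per $
Sample P ranks first.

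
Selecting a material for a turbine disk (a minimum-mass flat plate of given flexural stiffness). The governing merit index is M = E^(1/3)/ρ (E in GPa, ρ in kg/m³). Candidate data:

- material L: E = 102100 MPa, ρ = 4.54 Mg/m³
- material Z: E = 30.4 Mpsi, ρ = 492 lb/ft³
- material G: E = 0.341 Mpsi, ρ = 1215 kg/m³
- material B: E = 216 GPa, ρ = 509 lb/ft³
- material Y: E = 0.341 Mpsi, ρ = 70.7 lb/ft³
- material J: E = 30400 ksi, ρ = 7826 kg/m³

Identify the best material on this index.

Normalizing units and computing the index:
  material L: E = 102.1 GPa, ρ = 4540 kg/m³
  material Z: E = 209.6 GPa, ρ = 7881 kg/m³
  material G: E = 2.351 GPa, ρ = 1215 kg/m³
  material B: E = 216.0 GPa, ρ = 8153 kg/m³
  material Y: E = 2.351 GPa, ρ = 1133 kg/m³
  material J: E = 209.6 GPa, ρ = 7826 kg/m³
  material Y: M = 1.17×10⁻³
  material G: M = 1.09×10⁻³
  material L: M = 1.03×10⁻³
  material J: M = 0.759×10⁻³
  material Z: M = 0.754×10⁻³
  material B: M = 0.736×10⁻³
Material Y has the largest M.

material Y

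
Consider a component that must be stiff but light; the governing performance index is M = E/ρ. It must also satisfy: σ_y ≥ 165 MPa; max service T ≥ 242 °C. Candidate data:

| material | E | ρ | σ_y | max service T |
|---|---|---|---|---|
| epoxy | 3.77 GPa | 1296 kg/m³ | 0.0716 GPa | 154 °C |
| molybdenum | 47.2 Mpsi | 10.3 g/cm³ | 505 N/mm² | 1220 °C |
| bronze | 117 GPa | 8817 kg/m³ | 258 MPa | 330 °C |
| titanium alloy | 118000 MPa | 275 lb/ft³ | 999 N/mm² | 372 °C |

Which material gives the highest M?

Screen on constraints: σ_y ≥ 165 MPa; max service T ≥ 242 °C. Survivors: molybdenum, bronze, titanium alloy.
After converting to SI:
  molybdenum: E = 325.4 GPa, ρ = 10300 kg/m³
  bronze: E = 117.0 GPa, ρ = 8817 kg/m³
  titanium alloy: E = 118.0 GPa, ρ = 4405 kg/m³
  molybdenum: M = 31.6 MN·m/kg
  titanium alloy: M = 26.8 MN·m/kg
  bronze: M = 13.3 MN·m/kg
Highest index: molybdenum.

molybdenum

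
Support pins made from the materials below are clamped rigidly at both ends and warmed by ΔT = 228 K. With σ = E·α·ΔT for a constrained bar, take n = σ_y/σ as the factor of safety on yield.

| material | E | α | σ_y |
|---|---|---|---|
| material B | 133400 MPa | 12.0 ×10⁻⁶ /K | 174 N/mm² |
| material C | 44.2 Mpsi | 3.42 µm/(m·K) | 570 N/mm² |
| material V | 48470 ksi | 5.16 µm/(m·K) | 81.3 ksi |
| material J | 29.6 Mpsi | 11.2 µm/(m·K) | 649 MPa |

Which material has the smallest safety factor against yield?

material B

With everything in SI (GPa, ×10⁻⁶/K, MPa):
  material B: E = 133.4, α = 12.0, σ_y = 174.0 → σ = 365 MPa, n = 0.477
  material C: E = 304.7, α = 3.42, σ_y = 570.0 → σ = 238 MPa, n = 2.40
  material V: E = 334.2, α = 5.16, σ_y = 560.5 → σ = 393 MPa, n = 1.43
  material J: E = 204.1, α = 11.2, σ_y = 649.0 → σ = 521 MPa, n = 1.25
Smallest n: material B with n = 0.477.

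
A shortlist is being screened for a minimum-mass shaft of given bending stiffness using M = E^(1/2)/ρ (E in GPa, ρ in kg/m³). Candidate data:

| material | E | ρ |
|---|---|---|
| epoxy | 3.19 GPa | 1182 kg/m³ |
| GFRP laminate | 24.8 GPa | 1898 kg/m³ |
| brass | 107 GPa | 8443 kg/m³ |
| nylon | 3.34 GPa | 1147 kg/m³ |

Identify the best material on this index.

GFRP laminate

Computing M directly (units already consistent):
  GFRP laminate: M = 2.62×10⁻³
  nylon: M = 1.59×10⁻³
  epoxy: M = 1.51×10⁻³
  brass: M = 1.23×10⁻³
GFRP laminate ranks first.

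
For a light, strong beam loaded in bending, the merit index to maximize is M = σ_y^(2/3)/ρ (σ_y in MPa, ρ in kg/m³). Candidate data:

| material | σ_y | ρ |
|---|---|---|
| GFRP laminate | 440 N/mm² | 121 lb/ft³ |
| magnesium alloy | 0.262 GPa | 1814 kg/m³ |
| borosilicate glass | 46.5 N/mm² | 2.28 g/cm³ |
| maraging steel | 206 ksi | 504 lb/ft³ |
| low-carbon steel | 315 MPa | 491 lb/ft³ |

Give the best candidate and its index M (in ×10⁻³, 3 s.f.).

Putting every candidate on a common basis:
  GFRP laminate: σ_y = 440.0 MPa, ρ = 1938 kg/m³
  magnesium alloy: σ_y = 262.0 MPa, ρ = 1814 kg/m³
  borosilicate glass: σ_y = 46.50 MPa, ρ = 2280 kg/m³
  maraging steel: σ_y = 1420 MPa, ρ = 8073 kg/m³
  low-carbon steel: σ_y = 315.0 MPa, ρ = 7865 kg/m³
  GFRP laminate: M = 29.8×10⁻³
  magnesium alloy: M = 22.6×10⁻³
  maraging steel: M = 15.7×10⁻³
  low-carbon steel: M = 5.89×10⁻³
  borosilicate glass: M = 5.67×10⁻³
GFRP laminate has the largest M.

GFRP laminate, M = 29.8×10⁻³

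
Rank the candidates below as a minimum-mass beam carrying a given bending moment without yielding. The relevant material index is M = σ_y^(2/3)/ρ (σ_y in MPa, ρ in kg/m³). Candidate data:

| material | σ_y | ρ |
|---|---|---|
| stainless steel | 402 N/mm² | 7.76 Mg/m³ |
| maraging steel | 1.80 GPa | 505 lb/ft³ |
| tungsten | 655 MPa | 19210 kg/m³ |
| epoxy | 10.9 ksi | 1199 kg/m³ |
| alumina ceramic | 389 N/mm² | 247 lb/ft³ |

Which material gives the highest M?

maraging steel

Convert each candidate to consistent units, then evaluate M:
  stainless steel: σ_y = 402.0 MPa, ρ = 7760 kg/m³
  maraging steel: σ_y = 1800 MPa, ρ = 8089 kg/m³
  tungsten: σ_y = 655.0 MPa, ρ = 19210 kg/m³
  epoxy: σ_y = 75.15 MPa, ρ = 1199 kg/m³
  alumina ceramic: σ_y = 389.0 MPa, ρ = 3957 kg/m³
  maraging steel: M = 18.3×10⁻³
  epoxy: M = 14.9×10⁻³
  alumina ceramic: M = 13.5×10⁻³
  stainless steel: M = 7.02×10⁻³
  tungsten: M = 3.93×10⁻³
Highest index: maraging steel.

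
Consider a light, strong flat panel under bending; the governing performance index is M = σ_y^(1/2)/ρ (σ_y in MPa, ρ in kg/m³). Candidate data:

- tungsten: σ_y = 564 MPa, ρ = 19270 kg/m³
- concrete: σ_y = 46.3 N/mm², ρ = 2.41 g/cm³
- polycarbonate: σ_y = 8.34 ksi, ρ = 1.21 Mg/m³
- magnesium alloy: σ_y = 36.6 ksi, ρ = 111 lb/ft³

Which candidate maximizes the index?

magnesium alloy

In SI units:
  tungsten: σ_y = 564.0 MPa, ρ = 19270 kg/m³
  concrete: σ_y = 46.30 MPa, ρ = 2410 kg/m³
  polycarbonate: σ_y = 57.50 MPa, ρ = 1210 kg/m³
  magnesium alloy: σ_y = 252.3 MPa, ρ = 1778 kg/m³
  magnesium alloy: M = 8.93×10⁻³
  polycarbonate: M = 6.27×10⁻³
  concrete: M = 2.82×10⁻³
  tungsten: M = 1.23×10⁻³
The maximum is for magnesium alloy.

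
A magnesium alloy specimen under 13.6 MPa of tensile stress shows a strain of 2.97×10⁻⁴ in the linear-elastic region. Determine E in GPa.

E = σ/ε = 13.6 MPa / 2.97×10⁻⁴ = 45790 MPa = 45.8 GPa.

45.8 GPa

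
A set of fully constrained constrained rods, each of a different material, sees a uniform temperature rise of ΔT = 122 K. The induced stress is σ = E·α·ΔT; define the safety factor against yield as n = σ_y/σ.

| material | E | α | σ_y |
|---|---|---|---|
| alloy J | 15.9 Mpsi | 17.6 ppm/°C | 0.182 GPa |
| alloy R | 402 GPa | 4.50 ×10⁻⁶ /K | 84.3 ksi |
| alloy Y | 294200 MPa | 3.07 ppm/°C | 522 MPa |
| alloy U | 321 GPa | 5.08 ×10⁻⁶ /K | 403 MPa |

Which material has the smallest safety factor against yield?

alloy J

Per material, after unit conversion:
  alloy J: E = 109.6, α = 17.6, σ_y = 182.0 → σ = 235 MPa, n = 0.773
  alloy R: E = 402.0, α = 4.50, σ_y = 581.2 → σ = 221 MPa, n = 2.63
  alloy Y: E = 294.2, α = 3.07, σ_y = 522.0 → σ = 110 MPa, n = 4.74
  alloy U: E = 321.0, α = 5.08, σ_y = 403.0 → σ = 199 MPa, n = 2.03
Smallest n: alloy J with n = 0.773.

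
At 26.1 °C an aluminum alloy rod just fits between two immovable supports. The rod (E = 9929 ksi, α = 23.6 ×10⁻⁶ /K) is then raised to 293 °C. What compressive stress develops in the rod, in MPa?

E = 9929 ksi = 68.46 GPa.
ΔT = 266.9 K. Constrained thermal stress σ = E·α·ΔT = 68.46×10³ MPa × 23.6×10⁻⁶ × 266.9 = 431 MPa (compressive).

431 MPa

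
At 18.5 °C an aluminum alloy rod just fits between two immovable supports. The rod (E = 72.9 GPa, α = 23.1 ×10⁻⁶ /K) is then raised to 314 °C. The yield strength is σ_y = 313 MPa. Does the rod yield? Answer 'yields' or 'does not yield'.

ΔT = 295.5 K. Constrained thermal stress σ = E·α·ΔT = 72.90×10³ MPa × 23.1×10⁻⁶ × 295.5 = 498 MPa (compressive).
Compare to σ_y = 313 MPa: σ ≥ σ_y, so it yields.

yields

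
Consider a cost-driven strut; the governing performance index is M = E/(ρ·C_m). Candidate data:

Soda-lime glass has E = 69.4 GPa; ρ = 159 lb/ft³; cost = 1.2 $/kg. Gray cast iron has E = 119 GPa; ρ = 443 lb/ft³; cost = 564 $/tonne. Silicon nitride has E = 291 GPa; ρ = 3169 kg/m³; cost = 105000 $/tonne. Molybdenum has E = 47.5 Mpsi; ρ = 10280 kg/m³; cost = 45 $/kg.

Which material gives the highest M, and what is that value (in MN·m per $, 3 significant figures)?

In SI units:
  soda-lime glass: E = 69.40 GPa, ρ = 2547 kg/m³, cost = 1.200 $/kg
  gray cast iron: E = 119.0 GPa, ρ = 7096 kg/m³, cost = 0.5640 $/kg
  silicon nitride: E = 291.0 GPa, ρ = 3169 kg/m³, cost = 105.0 $/kg
  molybdenum: E = 327.5 GPa, ρ = 10280 kg/m³, cost = 45.00 $/kg
  gray cast iron: M = 29.7 MN·m per $
  soda-lime glass: M = 22.7 MN·m per $
  silicon nitride: M = 0.875 MN·m per $
  molybdenum: M = 0.708 MN·m per $
Highest index: gray cast iron.

gray cast iron, M = 29.7 MN·m per $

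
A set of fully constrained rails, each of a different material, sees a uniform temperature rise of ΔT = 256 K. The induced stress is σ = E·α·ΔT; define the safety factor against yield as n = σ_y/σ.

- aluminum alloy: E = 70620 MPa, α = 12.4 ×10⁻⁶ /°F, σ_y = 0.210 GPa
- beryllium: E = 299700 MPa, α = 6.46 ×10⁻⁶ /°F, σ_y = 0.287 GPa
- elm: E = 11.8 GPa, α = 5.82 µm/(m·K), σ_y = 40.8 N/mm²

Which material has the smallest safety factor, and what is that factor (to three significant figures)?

Per material, after unit conversion:
  aluminum alloy: E = 70.62, α = 22.3, σ_y = 210.0 → σ = 404 MPa, n = 0.520
  beryllium: E = 299.7, α = 11.6, σ_y = 287.0 → σ = 892 MPa, n = 0.322
  elm: E = 11.80, α = 5.82, σ_y = 40.80 → σ = 17.6 MPa, n = 2.32
Smallest n: beryllium with n = 0.322.

beryllium, n = 0.322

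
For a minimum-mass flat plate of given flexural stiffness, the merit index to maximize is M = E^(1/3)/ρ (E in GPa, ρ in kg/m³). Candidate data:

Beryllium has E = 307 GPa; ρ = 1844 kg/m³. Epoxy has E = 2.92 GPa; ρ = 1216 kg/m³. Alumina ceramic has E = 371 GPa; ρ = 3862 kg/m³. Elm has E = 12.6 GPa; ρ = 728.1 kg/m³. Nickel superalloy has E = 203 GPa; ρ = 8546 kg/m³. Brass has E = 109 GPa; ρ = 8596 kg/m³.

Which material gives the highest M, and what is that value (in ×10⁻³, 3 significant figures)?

Computing M directly (units already consistent):
  beryllium: M = 3.66×10⁻³
  elm: M = 3.20×10⁻³
  alumina ceramic: M = 1.86×10⁻³
  epoxy: M = 1.18×10⁻³
  nickel superalloy: M = 0.688×10⁻³
  brass: M = 0.556×10⁻³
Highest index: beryllium.

beryllium, M = 3.66×10⁻³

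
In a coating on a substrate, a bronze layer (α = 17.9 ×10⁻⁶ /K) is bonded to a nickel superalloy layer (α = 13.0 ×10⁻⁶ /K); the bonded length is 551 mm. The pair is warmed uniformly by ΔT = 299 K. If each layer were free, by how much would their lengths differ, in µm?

807 µm

Δα = |17.9 − 13.0|×10⁻⁶/K = 4.90×10⁻⁶/K.
ΔL_mismatch = Δα·L·ΔT = 4.90×10⁻⁶ × 551.0 mm × 299.0 K = 807 µm.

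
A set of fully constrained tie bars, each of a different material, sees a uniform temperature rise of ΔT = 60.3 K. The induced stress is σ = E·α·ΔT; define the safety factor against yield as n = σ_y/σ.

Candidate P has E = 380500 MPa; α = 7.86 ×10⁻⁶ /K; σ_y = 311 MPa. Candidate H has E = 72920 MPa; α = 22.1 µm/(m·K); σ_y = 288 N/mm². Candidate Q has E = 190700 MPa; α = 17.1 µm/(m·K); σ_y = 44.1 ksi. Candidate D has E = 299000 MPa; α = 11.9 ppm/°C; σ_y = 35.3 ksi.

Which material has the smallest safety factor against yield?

In consistent units (E in GPa, α in ×10⁻⁶/K, σ_y in MPa):
  candidate P: E = 380.5, α = 7.86, σ_y = 311.0 → σ = 180 MPa, n = 1.72
  candidate H: E = 72.92, α = 22.1, σ_y = 288.0 → σ = 97.2 MPa, n = 2.96
  candidate Q: E = 190.7, α = 17.1, σ_y = 304.1 → σ = 197 MPa, n = 1.55
  candidate D: E = 299.0, α = 11.9, σ_y = 243.4 → σ = 215 MPa, n = 1.13
The minimum is candidate D at n = 1.13.

candidate D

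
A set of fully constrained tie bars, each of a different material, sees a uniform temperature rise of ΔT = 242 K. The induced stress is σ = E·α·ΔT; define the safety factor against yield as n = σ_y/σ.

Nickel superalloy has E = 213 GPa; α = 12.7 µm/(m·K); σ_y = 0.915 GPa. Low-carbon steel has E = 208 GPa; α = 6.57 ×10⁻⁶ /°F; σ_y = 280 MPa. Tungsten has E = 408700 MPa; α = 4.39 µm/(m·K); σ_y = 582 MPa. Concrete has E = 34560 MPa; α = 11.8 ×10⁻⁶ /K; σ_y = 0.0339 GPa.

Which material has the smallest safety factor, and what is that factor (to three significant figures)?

concrete, n = 0.344

With everything in SI (GPa, ×10⁻⁶/K, MPa):
  nickel superalloy: E = 213.0, α = 12.7, σ_y = 915.0 → σ = 655 MPa, n = 1.40
  low-carbon steel: E = 208.0, α = 11.8, σ_y = 280.0 → σ = 595 MPa, n = 0.470
  tungsten: E = 408.7, α = 4.39, σ_y = 582.0 → σ = 434 MPa, n = 1.34
  concrete: E = 34.56, α = 11.8, σ_y = 33.90 → σ = 98.7 MPa, n = 0.344
The minimum is concrete at n = 0.344.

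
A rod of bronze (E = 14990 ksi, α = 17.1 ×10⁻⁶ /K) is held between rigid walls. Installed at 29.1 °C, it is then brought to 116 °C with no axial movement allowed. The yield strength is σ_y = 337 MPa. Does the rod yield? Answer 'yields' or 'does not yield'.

E = 14990 ksi = 103.4 GPa.
ΔT = 86.90 K. Constrained thermal stress σ = E·α·ΔT = 103.4×10³ MPa × 17.1×10⁻⁶ × 86.90 = 154 MPa (compressive).
Compare to σ_y = 337 MPa: σ < σ_y, so it does not yield.

does not yield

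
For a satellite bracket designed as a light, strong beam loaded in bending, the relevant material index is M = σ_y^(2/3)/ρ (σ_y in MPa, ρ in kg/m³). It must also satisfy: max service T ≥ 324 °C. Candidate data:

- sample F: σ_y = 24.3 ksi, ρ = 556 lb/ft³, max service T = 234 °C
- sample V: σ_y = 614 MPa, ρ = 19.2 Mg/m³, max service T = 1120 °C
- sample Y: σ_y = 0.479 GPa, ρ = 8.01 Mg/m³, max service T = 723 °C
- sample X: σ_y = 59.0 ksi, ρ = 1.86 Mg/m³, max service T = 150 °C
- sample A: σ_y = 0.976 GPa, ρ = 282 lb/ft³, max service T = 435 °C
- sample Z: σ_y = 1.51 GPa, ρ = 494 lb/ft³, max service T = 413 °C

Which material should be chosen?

sample A

Screen on constraints: max service T ≥ 324 °C. Survivors: sample V, sample Y, sample A, sample Z.
Convert each candidate to consistent units, then evaluate M:
  sample V: σ_y = 614.0 MPa, ρ = 19200 kg/m³
  sample Y: σ_y = 479.0 MPa, ρ = 8010 kg/m³
  sample A: σ_y = 976.0 MPa, ρ = 4517 kg/m³
  sample Z: σ_y = 1510 MPa, ρ = 7913 kg/m³
  sample A: M = 21.8×10⁻³
  sample Z: M = 16.6×10⁻³
  sample Y: M = 7.64×10⁻³
  sample V: M = 3.76×10⁻³
Sample A ranks first.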